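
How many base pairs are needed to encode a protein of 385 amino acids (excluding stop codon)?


Each amino acid = 1 codon = 3 bp
bp = 385 * 3 = 1155 bp

1155 bp


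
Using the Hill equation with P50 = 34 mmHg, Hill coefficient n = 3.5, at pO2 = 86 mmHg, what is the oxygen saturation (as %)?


Y = pO2^n / (P50^n + pO2^n)
Y = 86^3.5 / (34^3.5 + 86^3.5)
Y = 96.26%

96.26%


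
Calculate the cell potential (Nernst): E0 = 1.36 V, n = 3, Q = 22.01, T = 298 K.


E = E0 - (RT/nF) * ln(Q)
E = 1.36 - (8.314 * 298 / (3 * 96485)) * ln(22.01)
E = 1.3335 V

1.3335 V


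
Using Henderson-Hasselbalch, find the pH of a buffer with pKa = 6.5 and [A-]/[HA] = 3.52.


pH = pKa + log10([A-]/[HA])
pH = 6.5 + log10(3.52)
pH = 7.0465

7.0465


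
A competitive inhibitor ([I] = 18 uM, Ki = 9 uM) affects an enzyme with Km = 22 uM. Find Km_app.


Km_app = Km * (1 + [I]/Ki)
Km_app = 22 * (1 + 18/9)
Km_app = 66.0 uM

66.0 uM


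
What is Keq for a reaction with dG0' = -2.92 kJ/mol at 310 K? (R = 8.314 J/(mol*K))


Keq = exp(-dG0 * 1000 / (R * T))
Keq = exp(-(-2.92) * 1000 / (8.314 * 310))
Keq = 3.1048

3.1048


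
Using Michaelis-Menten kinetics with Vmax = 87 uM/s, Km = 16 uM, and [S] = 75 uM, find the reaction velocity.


v = Vmax * [S] / (Km + [S])
v = 87 * 75 / (16 + 75)
v = 71.7033 uM/s

71.7033 uM/s


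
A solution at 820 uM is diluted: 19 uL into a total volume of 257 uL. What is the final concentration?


C2 = C1 * V1 / V2
C2 = 820 * 19 / 257
C2 = 60.6226 uM

60.6226 uM


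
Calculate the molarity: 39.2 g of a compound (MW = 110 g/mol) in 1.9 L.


C = (mass / MW) / volume
C = (39.2 / 110) / 1.9
C = 0.1876 M

0.1876 M


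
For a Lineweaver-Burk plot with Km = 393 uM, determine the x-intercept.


x-intercept = -1/Km
= -1/393
= -0.0025 1/uM

-0.0025 1/uM


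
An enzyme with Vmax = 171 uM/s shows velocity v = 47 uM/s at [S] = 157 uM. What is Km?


Km = [S] * (Vmax - v) / v
Km = 157 * (171 - 47) / 47
Km = 414.2128 uM

414.2128 uM


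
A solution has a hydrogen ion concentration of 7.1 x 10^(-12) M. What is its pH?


pH = -log10([H+])
pH = -log10(7.1 x 10^(-12))
pH = 11.1487

11.1487


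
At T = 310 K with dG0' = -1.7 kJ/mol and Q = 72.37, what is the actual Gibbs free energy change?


dG = dG0' + RT * ln(Q) / 1000
dG = -1.7 + 8.314 * 310 * ln(72.37) / 1000
dG = 9.3356 kJ/mol

9.3356 kJ/mol


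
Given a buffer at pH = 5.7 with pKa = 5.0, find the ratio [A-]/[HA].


[A-]/[HA] = 10^(pH - pKa)
= 10^(5.7 - 5.0)
= 5.0119

5.0119


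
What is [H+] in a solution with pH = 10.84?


[H+] = 10^(-pH)
[H+] = 10^(-10.84)
[H+] = 1.445e-11 M

1.445e-11 M


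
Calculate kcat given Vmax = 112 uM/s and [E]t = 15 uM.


kcat = Vmax / [E]t
kcat = 112 / 15
kcat = 7.4667 s^-1

7.4667 s^-1


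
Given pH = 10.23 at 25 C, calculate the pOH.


pOH = 14 - pH
pOH = 14 - 10.23
pOH = 3.77

3.77


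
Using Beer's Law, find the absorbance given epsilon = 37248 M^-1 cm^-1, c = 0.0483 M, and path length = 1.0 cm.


A = epsilon * c * l
A = 37248 * 0.0483 * 1.0
A = 1799.0784

1799.0784


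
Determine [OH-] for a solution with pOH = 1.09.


[OH-] = 10^(-pOH)
[OH-] = 10^(-1.09)
[OH-] = 0.0813 M

0.0813 M


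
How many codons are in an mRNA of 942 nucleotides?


codons = nucleotides / 3
codons = 942 / 3 = 314

314


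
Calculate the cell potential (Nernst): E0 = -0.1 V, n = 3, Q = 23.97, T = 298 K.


E = E0 - (RT/nF) * ln(Q)
E = -0.1 - (8.314 * 298 / (3 * 96485)) * ln(23.97)
E = -0.1272 V

-0.1272 V


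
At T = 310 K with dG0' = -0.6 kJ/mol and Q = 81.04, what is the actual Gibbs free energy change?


dG = dG0' + RT * ln(Q) / 1000
dG = -0.6 + 8.314 * 310 * ln(81.04) / 1000
dG = 10.7273 kJ/mol

10.7273 kJ/mol


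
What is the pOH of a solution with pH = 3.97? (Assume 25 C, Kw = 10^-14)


pOH = 14 - pH
pOH = 14 - 3.97
pOH = 10.03

10.03


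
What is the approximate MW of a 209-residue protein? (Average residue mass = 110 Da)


MW = n_residues * 110 Da
MW = 209 * 110
MW = 22990 Da

22990 Da


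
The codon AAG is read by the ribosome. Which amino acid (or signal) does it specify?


Standard genetic code lookup.
Codon AAG -> Lys

Lys


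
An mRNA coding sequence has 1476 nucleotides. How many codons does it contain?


codons = nucleotides / 3
codons = 1476 / 3 = 492

492


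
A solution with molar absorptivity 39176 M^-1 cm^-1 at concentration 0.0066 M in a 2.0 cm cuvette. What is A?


A = epsilon * c * l
A = 39176 * 0.0066 * 2.0
A = 517.1232

517.1232


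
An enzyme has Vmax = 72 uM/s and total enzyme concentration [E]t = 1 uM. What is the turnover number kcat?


kcat = Vmax / [E]t
kcat = 72 / 1
kcat = 72.0 s^-1

72.0 s^-1


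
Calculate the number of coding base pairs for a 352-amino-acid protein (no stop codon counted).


Each amino acid = 1 codon = 3 bp
bp = 352 * 3 = 1056 bp

1056 bp


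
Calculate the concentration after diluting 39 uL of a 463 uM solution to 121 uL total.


C2 = C1 * V1 / V2
C2 = 463 * 39 / 121
C2 = 149.2314 uM

149.2314 uM


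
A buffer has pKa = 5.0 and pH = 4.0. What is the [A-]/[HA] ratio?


[A-]/[HA] = 10^(pH - pKa)
= 10^(4.0 - 5.0)
= 0.1

0.1


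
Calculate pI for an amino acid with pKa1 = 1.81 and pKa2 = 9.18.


pI = (pKa1 + pKa2) / 2
pI = (1.81 + 9.18) / 2
pI = 5.495

5.495


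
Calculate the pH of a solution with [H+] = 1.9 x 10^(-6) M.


pH = -log10([H+])
pH = -log10(1.9 x 10^(-6))
pH = 5.7212

5.7212


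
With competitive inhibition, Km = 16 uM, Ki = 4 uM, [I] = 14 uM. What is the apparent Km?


Km_app = Km * (1 + [I]/Ki)
Km_app = 16 * (1 + 14/4)
Km_app = 72.0 uM

72.0 uM


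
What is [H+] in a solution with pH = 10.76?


[H+] = 10^(-pH)
[H+] = 10^(-10.76)
[H+] = 1.738e-11 M

1.738e-11 M


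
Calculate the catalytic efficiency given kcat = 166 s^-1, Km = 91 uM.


Catalytic efficiency = kcat / Km
= 166 / 91
= 1.8242 uM^-1*s^-1

1.8242 uM^-1*s^-1


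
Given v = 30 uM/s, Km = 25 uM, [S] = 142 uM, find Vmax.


Vmax = v * (Km + [S]) / [S]
Vmax = 30 * (25 + 142) / 142
Vmax = 35.2817 uM/s

35.2817 uM/s


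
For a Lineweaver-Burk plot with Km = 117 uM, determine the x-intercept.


x-intercept = -1/Km
= -1/117
= -0.0085 1/uM

-0.0085 1/uM


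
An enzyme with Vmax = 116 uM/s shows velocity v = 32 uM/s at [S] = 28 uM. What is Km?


Km = [S] * (Vmax - v) / v
Km = 28 * (116 - 32) / 32
Km = 73.5 uM

73.5 uM


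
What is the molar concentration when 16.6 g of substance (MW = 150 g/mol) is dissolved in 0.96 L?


C = (mass / MW) / volume
C = (16.6 / 150) / 0.96
C = 0.1153 M

0.1153 M


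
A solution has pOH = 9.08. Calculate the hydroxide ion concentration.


[OH-] = 10^(-pOH)
[OH-] = 10^(-9.08)
[OH-] = 8.318e-10 M

8.318e-10 M


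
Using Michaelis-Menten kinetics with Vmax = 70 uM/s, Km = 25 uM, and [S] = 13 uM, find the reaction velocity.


v = Vmax * [S] / (Km + [S])
v = 70 * 13 / (25 + 13)
v = 23.9474 uM/s

23.9474 uM/s


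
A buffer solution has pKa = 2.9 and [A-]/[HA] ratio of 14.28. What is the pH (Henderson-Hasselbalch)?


pH = pKa + log10([A-]/[HA])
pH = 2.9 + log10(14.28)
pH = 4.0547

4.0547


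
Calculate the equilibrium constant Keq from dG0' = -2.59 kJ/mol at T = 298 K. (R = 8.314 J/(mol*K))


Keq = exp(-dG0 * 1000 / (R * T))
Keq = exp(-(-2.59) * 1000 / (8.314 * 298))
Keq = 2.8445

2.8445


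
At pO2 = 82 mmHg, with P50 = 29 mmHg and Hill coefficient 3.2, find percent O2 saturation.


Y = pO2^n / (P50^n + pO2^n)
Y = 82^3.2 / (29^3.2 + 82^3.2)
Y = 96.53%

96.53%


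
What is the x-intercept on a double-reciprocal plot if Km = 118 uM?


x-intercept = -1/Km
= -1/118
= -0.0085 1/uM

-0.0085 1/uM


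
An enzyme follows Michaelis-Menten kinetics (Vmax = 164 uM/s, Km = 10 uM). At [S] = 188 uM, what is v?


v = Vmax * [S] / (Km + [S])
v = 164 * 188 / (10 + 188)
v = 155.7172 uM/s

155.7172 uM/s


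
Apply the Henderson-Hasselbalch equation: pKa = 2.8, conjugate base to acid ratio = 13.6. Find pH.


pH = pKa + log10([A-]/[HA])
pH = 2.8 + log10(13.6)
pH = 3.9335

3.9335


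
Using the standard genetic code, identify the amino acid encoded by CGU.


Standard genetic code lookup.
Codon CGU -> Arg

Arg


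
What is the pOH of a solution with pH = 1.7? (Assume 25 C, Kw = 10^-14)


pOH = 14 - pH
pOH = 14 - 1.7
pOH = 12.3

12.3


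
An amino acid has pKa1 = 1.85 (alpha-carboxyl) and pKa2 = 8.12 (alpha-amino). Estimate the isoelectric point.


pI = (pKa1 + pKa2) / 2
pI = (1.85 + 8.12) / 2
pI = 4.985

4.985


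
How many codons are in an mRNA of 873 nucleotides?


codons = nucleotides / 3
codons = 873 / 3 = 291

291


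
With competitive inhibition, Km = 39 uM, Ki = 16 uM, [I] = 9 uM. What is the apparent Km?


Km_app = Km * (1 + [I]/Ki)
Km_app = 39 * (1 + 9/16)
Km_app = 60.9375 uM

60.9375 uM


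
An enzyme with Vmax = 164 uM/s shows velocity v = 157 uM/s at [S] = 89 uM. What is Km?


Km = [S] * (Vmax - v) / v
Km = 89 * (164 - 157) / 157
Km = 3.9682 uM

3.9682 uM


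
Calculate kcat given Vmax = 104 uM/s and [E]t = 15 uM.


kcat = Vmax / [E]t
kcat = 104 / 15
kcat = 6.9333 s^-1

6.9333 s^-1


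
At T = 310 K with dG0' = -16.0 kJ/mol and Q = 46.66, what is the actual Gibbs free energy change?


dG = dG0' + RT * ln(Q) / 1000
dG = -16.0 + 8.314 * 310 * ln(46.66) / 1000
dG = -6.0956 kJ/mol

-6.0956 kJ/mol


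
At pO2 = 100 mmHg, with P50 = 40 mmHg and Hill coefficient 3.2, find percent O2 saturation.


Y = pO2^n / (P50^n + pO2^n)
Y = 100^3.2 / (40^3.2 + 100^3.2)
Y = 94.94%

94.94%


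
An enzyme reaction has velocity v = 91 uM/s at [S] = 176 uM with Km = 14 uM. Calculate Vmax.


Vmax = v * (Km + [S]) / [S]
Vmax = 91 * (14 + 176) / 176
Vmax = 98.2386 uM/s

98.2386 uM/s


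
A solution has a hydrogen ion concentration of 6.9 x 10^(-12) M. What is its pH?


pH = -log10([H+])
pH = -log10(6.9 x 10^(-12))
pH = 11.1612

11.1612


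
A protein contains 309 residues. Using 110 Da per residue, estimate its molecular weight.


MW = n_residues * 110 Da
MW = 309 * 110
MW = 33990 Da

33990 Da


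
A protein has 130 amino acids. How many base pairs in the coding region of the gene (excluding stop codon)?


Each amino acid = 1 codon = 3 bp
bp = 130 * 3 = 390 bp

390 bp


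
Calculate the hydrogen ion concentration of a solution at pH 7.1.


[H+] = 10^(-pH)
[H+] = 10^(-7.1)
[H+] = 7.943e-08 M

7.943e-08 M


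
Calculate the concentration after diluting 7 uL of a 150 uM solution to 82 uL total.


C2 = C1 * V1 / V2
C2 = 150 * 7 / 82
C2 = 12.8049 uM

12.8049 uM


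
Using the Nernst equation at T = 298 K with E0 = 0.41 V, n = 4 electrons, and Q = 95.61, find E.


E = E0 - (RT/nF) * ln(Q)
E = 0.41 - (8.314 * 298 / (4 * 96485)) * ln(95.61)
E = 0.3807 V

0.3807 V


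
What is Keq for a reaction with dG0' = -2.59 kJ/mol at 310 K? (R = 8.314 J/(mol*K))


Keq = exp(-dG0 * 1000 / (R * T))
Keq = exp(-(-2.59) * 1000 / (8.314 * 310))
Keq = 2.7317

2.7317


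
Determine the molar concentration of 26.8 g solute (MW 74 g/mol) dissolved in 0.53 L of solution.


C = (mass / MW) / volume
C = (26.8 / 74) / 0.53
C = 0.6833 M

0.6833 M


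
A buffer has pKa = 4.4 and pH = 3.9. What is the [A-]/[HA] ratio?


[A-]/[HA] = 10^(pH - pKa)
= 10^(3.9 - 4.4)
= 0.3162

0.3162


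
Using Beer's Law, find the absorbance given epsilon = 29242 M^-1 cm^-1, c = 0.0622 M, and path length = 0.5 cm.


A = epsilon * c * l
A = 29242 * 0.0622 * 0.5
A = 909.4262

909.4262


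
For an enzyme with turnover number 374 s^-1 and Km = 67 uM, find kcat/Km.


Catalytic efficiency = kcat / Km
= 374 / 67
= 5.5821 uM^-1*s^-1

5.5821 uM^-1*s^-1


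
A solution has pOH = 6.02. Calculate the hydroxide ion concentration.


[OH-] = 10^(-pOH)
[OH-] = 10^(-6.02)
[OH-] = 9.550e-07 M

9.550e-07 M


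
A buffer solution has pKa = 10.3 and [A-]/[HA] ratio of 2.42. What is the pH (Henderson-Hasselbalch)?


pH = pKa + log10([A-]/[HA])
pH = 10.3 + log10(2.42)
pH = 10.6838

10.6838


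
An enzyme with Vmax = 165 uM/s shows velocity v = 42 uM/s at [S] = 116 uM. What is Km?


Km = [S] * (Vmax - v) / v
Km = 116 * (165 - 42) / 42
Km = 339.7143 uM

339.7143 uM


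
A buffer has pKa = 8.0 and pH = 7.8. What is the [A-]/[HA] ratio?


[A-]/[HA] = 10^(pH - pKa)
= 10^(7.8 - 8.0)
= 0.631

0.631


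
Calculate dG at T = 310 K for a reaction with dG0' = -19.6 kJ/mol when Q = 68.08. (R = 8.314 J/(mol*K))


dG = dG0' + RT * ln(Q) / 1000
dG = -19.6 + 8.314 * 310 * ln(68.08) / 1000
dG = -8.7219 kJ/mol

-8.7219 kJ/mol


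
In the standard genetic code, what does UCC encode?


Standard genetic code lookup.
Codon UCC -> Ser

Ser


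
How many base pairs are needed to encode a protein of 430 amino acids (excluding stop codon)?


Each amino acid = 1 codon = 3 bp
bp = 430 * 3 = 1290 bp

1290 bp


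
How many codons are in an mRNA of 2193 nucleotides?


codons = nucleotides / 3
codons = 2193 / 3 = 731

731


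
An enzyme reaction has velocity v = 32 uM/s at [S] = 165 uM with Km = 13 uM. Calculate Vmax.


Vmax = v * (Km + [S]) / [S]
Vmax = 32 * (13 + 165) / 165
Vmax = 34.5212 uM/s

34.5212 uM/s


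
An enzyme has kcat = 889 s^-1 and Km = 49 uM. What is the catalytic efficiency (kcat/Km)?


Catalytic efficiency = kcat / Km
= 889 / 49
= 18.1429 uM^-1*s^-1

18.1429 uM^-1*s^-1


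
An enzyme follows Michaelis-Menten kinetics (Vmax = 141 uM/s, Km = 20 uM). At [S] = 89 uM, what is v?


v = Vmax * [S] / (Km + [S])
v = 141 * 89 / (20 + 89)
v = 115.1284 uM/s

115.1284 uM/s


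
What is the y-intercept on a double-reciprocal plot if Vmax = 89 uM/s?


y-intercept = 1/Vmax
= 1/89
= 0.0112 s/uM

0.0112 s/uM


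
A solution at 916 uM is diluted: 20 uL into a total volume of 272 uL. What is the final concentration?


C2 = C1 * V1 / V2
C2 = 916 * 20 / 272
C2 = 67.3529 uM

67.3529 uM


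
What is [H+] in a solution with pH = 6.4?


[H+] = 10^(-pH)
[H+] = 10^(-6.4)
[H+] = 3.981e-07 M

3.981e-07 M


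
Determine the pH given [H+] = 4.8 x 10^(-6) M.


pH = -log10([H+])
pH = -log10(4.8 x 10^(-6))
pH = 5.3188

5.3188


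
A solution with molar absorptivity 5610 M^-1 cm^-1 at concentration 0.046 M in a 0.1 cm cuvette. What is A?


A = epsilon * c * l
A = 5610 * 0.046 * 0.1
A = 25.806

25.806


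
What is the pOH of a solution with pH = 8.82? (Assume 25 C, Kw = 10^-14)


pOH = 14 - pH
pOH = 14 - 8.82
pOH = 5.18

5.18


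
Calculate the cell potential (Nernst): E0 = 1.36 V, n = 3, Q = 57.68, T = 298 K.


E = E0 - (RT/nF) * ln(Q)
E = 1.36 - (8.314 * 298 / (3 * 96485)) * ln(57.68)
E = 1.3253 V

1.3253 V


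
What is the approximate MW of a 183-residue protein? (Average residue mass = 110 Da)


MW = n_residues * 110 Da
MW = 183 * 110
MW = 20130 Da

20130 Da


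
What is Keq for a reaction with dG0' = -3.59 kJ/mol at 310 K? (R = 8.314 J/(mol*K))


Keq = exp(-dG0 * 1000 / (R * T))
Keq = exp(-(-3.59) * 1000 / (8.314 * 310))
Keq = 4.0265

4.0265


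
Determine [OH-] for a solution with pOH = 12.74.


[OH-] = 10^(-pOH)
[OH-] = 10^(-12.74)
[OH-] = 1.820e-13 M

1.820e-13 M


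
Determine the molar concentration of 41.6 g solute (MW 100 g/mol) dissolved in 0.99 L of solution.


C = (mass / MW) / volume
C = (41.6 / 100) / 0.99
C = 0.4202 M

0.4202 M


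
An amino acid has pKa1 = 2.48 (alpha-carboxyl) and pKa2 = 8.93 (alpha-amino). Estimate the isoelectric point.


pI = (pKa1 + pKa2) / 2
pI = (2.48 + 8.93) / 2
pI = 5.705

5.705


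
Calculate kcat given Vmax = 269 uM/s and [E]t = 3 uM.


kcat = Vmax / [E]t
kcat = 269 / 3
kcat = 89.6667 s^-1

89.6667 s^-1


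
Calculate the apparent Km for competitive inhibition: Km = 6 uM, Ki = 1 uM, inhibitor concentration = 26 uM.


Km_app = Km * (1 + [I]/Ki)
Km_app = 6 * (1 + 26/1)
Km_app = 162.0 uM

162.0 uM


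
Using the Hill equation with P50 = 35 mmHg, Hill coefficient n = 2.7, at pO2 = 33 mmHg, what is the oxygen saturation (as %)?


Y = pO2^n / (P50^n + pO2^n)
Y = 33^2.7 / (35^2.7 + 33^2.7)
Y = 46.04%

46.04%


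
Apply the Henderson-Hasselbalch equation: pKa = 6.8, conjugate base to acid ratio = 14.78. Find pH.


pH = pKa + log10([A-]/[HA])
pH = 6.8 + log10(14.78)
pH = 7.9697

7.9697


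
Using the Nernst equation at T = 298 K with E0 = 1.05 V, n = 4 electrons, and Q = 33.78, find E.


E = E0 - (RT/nF) * ln(Q)
E = 1.05 - (8.314 * 298 / (4 * 96485)) * ln(33.78)
E = 1.0274 V

1.0274 V


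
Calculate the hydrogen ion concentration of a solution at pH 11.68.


[H+] = 10^(-pH)
[H+] = 10^(-11.68)
[H+] = 2.089e-12 M

2.089e-12 M


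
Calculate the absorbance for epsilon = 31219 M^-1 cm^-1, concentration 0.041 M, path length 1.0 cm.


A = epsilon * c * l
A = 31219 * 0.041 * 1.0
A = 1279.979

1279.979


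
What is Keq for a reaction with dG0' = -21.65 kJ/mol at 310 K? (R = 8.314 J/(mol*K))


Keq = exp(-dG0 * 1000 / (R * T))
Keq = exp(-(-21.65) * 1000 / (8.314 * 310))
Keq = 4447.6603

4447.6603


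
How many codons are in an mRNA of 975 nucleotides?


codons = nucleotides / 3
codons = 975 / 3 = 325

325


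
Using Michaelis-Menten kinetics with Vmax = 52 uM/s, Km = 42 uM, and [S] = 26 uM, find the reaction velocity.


v = Vmax * [S] / (Km + [S])
v = 52 * 26 / (42 + 26)
v = 19.8824 uM/s

19.8824 uM/s


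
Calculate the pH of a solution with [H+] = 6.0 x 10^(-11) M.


pH = -log10([H+])
pH = -log10(6.0 x 10^(-11))
pH = 10.2218

10.2218


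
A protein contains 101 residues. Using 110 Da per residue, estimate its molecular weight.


MW = n_residues * 110 Da
MW = 101 * 110
MW = 11110 Da

11110 Da


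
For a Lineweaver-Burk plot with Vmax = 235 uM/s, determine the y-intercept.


y-intercept = 1/Vmax
= 1/235
= 0.0043 s/uM

0.0043 s/uM


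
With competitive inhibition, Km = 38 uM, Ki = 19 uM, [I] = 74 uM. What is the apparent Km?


Km_app = Km * (1 + [I]/Ki)
Km_app = 38 * (1 + 74/19)
Km_app = 186.0 uM

186.0 uM


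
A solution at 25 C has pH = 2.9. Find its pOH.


pOH = 14 - pH
pOH = 14 - 2.9
pOH = 11.1

11.1


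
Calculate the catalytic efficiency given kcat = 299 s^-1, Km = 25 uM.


Catalytic efficiency = kcat / Km
= 299 / 25
= 11.96 uM^-1*s^-1

11.96 uM^-1*s^-1


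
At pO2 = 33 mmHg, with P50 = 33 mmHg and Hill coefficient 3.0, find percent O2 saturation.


Y = pO2^n / (P50^n + pO2^n)
Y = 33^3.0 / (33^3.0 + 33^3.0)
Y = 50.0%

50.0%


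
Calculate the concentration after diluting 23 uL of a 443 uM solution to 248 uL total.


C2 = C1 * V1 / V2
C2 = 443 * 23 / 248
C2 = 41.0847 uM

41.0847 uM


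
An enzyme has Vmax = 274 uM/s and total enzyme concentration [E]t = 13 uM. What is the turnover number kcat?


kcat = Vmax / [E]t
kcat = 274 / 13
kcat = 21.0769 s^-1

21.0769 s^-1


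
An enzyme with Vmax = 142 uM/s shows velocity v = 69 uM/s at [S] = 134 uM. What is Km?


Km = [S] * (Vmax - v) / v
Km = 134 * (142 - 69) / 69
Km = 141.7681 uM

141.7681 uM


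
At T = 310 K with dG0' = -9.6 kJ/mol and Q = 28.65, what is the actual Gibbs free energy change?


dG = dG0' + RT * ln(Q) / 1000
dG = -9.6 + 8.314 * 310 * ln(28.65) / 1000
dG = -0.9526 kJ/mol

-0.9526 kJ/mol


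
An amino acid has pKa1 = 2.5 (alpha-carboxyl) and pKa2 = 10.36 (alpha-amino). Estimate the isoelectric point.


pI = (pKa1 + pKa2) / 2
pI = (2.5 + 10.36) / 2
pI = 6.43

6.43


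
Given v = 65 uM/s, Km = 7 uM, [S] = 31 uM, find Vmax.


Vmax = v * (Km + [S]) / [S]
Vmax = 65 * (7 + 31) / 31
Vmax = 79.6774 uM/s

79.6774 uM/s


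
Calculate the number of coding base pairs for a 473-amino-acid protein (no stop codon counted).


Each amino acid = 1 codon = 3 bp
bp = 473 * 3 = 1419 bp

1419 bp


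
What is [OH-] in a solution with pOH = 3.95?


[OH-] = 10^(-pOH)
[OH-] = 10^(-3.95)
[OH-] = 1.122e-04 M

1.122e-04 M


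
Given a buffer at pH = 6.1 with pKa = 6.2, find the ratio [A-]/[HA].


[A-]/[HA] = 10^(pH - pKa)
= 10^(6.1 - 6.2)
= 0.7943

0.7943


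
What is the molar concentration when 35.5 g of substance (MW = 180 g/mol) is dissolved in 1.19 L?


C = (mass / MW) / volume
C = (35.5 / 180) / 1.19
C = 0.1657 M

0.1657 M


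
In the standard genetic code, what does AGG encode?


Standard genetic code lookup.
Codon AGG -> Arg

Arg


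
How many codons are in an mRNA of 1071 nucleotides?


codons = nucleotides / 3
codons = 1071 / 3 = 357

357


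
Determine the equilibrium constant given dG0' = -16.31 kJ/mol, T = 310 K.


Keq = exp(-dG0 * 1000 / (R * T))
Keq = exp(-(-16.31) * 1000 / (8.314 * 310))
Keq = 560.1642

560.1642


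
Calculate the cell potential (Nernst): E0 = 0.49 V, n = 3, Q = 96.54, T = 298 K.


E = E0 - (RT/nF) * ln(Q)
E = 0.49 - (8.314 * 298 / (3 * 96485)) * ln(96.54)
E = 0.4509 V

0.4509 V


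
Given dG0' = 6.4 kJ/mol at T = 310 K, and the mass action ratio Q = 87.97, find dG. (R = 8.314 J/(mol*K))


dG = dG0' + RT * ln(Q) / 1000
dG = 6.4 + 8.314 * 310 * ln(87.97) / 1000
dG = 17.9387 kJ/mol

17.9387 kJ/mol


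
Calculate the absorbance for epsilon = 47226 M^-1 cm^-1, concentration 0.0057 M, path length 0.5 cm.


A = epsilon * c * l
A = 47226 * 0.0057 * 0.5
A = 134.5941

134.5941


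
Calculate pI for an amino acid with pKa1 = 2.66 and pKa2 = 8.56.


pI = (pKa1 + pKa2) / 2
pI = (2.66 + 8.56) / 2
pI = 5.61

5.61


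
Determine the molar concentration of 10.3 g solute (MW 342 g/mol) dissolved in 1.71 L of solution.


C = (mass / MW) / volume
C = (10.3 / 342) / 1.71
C = 0.0176 M

0.0176 M


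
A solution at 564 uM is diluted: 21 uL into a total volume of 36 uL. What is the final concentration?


C2 = C1 * V1 / V2
C2 = 564 * 21 / 36
C2 = 329.0 uM

329.0 uM


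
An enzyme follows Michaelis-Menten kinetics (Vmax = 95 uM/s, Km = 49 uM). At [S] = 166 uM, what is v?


v = Vmax * [S] / (Km + [S])
v = 95 * 166 / (49 + 166)
v = 73.3488 uM/s

73.3488 uM/s


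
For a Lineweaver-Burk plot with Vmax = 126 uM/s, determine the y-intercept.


y-intercept = 1/Vmax
= 1/126
= 0.0079 s/uM

0.0079 s/uM


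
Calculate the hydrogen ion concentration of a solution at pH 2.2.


[H+] = 10^(-pH)
[H+] = 10^(-2.2)
[H+] = 0.0063 M

0.0063 M


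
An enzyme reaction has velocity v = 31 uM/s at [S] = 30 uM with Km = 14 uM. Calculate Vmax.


Vmax = v * (Km + [S]) / [S]
Vmax = 31 * (14 + 30) / 30
Vmax = 45.4667 uM/s

45.4667 uM/s


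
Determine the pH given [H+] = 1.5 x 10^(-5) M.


pH = -log10([H+])
pH = -log10(1.5 x 10^(-5))
pH = 4.8239

4.8239


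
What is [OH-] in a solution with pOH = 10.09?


[OH-] = 10^(-pOH)
[OH-] = 10^(-10.09)
[OH-] = 8.128e-11 M

8.128e-11 M


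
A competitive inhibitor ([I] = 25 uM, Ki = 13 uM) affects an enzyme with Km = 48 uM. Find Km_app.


Km_app = Km * (1 + [I]/Ki)
Km_app = 48 * (1 + 25/13)
Km_app = 140.3077 uM

140.3077 uM


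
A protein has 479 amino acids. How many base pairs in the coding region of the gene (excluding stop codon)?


Each amino acid = 1 codon = 3 bp
bp = 479 * 3 = 1437 bp

1437 bp


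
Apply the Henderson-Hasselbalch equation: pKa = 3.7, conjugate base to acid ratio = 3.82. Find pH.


pH = pKa + log10([A-]/[HA])
pH = 3.7 + log10(3.82)
pH = 4.2821

4.2821


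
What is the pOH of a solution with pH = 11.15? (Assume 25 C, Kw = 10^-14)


pOH = 14 - pH
pOH = 14 - 11.15
pOH = 2.85

2.85


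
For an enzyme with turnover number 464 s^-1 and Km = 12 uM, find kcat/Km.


Catalytic efficiency = kcat / Km
= 464 / 12
= 38.6667 uM^-1*s^-1

38.6667 uM^-1*s^-1


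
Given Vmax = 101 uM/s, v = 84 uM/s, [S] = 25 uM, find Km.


Km = [S] * (Vmax - v) / v
Km = 25 * (101 - 84) / 84
Km = 5.0595 uM

5.0595 uM


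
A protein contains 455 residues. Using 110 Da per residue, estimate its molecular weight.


MW = n_residues * 110 Da
MW = 455 * 110
MW = 50050 Da

50050 Da


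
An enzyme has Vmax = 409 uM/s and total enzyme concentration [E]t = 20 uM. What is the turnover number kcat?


kcat = Vmax / [E]t
kcat = 409 / 20
kcat = 20.45 s^-1

20.45 s^-1


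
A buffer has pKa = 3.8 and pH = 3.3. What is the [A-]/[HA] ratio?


[A-]/[HA] = 10^(pH - pKa)
= 10^(3.3 - 3.8)
= 0.3162

0.3162


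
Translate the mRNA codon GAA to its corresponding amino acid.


Standard genetic code lookup.
Codon GAA -> Glu

Glu


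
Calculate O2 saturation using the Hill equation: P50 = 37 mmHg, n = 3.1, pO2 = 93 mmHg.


Y = pO2^n / (P50^n + pO2^n)
Y = 93^3.1 / (37^3.1 + 93^3.1)
Y = 94.57%

94.57%


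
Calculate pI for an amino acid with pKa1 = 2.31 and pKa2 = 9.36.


pI = (pKa1 + pKa2) / 2
pI = (2.31 + 9.36) / 2
pI = 5.835

5.835


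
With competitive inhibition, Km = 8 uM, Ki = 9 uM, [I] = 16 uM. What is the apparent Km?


Km_app = Km * (1 + [I]/Ki)
Km_app = 8 * (1 + 16/9)
Km_app = 22.2222 uM

22.2222 uM


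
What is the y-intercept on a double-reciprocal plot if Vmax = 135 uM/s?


y-intercept = 1/Vmax
= 1/135
= 0.0074 s/uM

0.0074 s/uM


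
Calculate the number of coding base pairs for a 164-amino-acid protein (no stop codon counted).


Each amino acid = 1 codon = 3 bp
bp = 164 * 3 = 492 bp

492 bp


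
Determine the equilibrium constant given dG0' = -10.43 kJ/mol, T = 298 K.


Keq = exp(-dG0 * 1000 / (R * T))
Keq = exp(-(-10.43) * 1000 / (8.314 * 298))
Keq = 67.3408

67.3408


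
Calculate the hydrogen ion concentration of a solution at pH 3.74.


[H+] = 10^(-pH)
[H+] = 10^(-3.74)
[H+] = 1.820e-04 M

1.820e-04 M


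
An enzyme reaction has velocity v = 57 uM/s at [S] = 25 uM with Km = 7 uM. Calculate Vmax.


Vmax = v * (Km + [S]) / [S]
Vmax = 57 * (7 + 25) / 25
Vmax = 72.96 uM/s

72.96 uM/s


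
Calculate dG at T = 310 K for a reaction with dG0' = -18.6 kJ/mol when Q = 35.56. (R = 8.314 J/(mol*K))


dG = dG0' + RT * ln(Q) / 1000
dG = -18.6 + 8.314 * 310 * ln(35.56) / 1000
dG = -9.3957 kJ/mol

-9.3957 kJ/mol


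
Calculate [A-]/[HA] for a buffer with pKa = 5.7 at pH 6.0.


[A-]/[HA] = 10^(pH - pKa)
= 10^(6.0 - 5.7)
= 1.9953

1.9953


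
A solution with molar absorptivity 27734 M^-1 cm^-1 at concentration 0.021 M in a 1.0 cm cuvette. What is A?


A = epsilon * c * l
A = 27734 * 0.021 * 1.0
A = 582.414

582.414


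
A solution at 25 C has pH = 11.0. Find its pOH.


pOH = 14 - pH
pOH = 14 - 11.0
pOH = 3.0

3.0


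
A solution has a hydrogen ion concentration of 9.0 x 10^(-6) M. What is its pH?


pH = -log10([H+])
pH = -log10(9.0 x 10^(-6))
pH = 5.0458

5.0458


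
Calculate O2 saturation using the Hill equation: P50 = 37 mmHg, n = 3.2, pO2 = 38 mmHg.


Y = pO2^n / (P50^n + pO2^n)
Y = 38^3.2 / (37^3.2 + 38^3.2)
Y = 52.13%

52.13%


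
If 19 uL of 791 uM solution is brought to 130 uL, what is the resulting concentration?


C2 = C1 * V1 / V2
C2 = 791 * 19 / 130
C2 = 115.6077 uM

115.6077 uM


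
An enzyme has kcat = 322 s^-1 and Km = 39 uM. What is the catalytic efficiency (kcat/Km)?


Catalytic efficiency = kcat / Km
= 322 / 39
= 8.2564 uM^-1*s^-1

8.2564 uM^-1*s^-1


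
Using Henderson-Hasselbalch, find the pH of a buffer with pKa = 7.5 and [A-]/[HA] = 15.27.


pH = pKa + log10([A-]/[HA])
pH = 7.5 + log10(15.27)
pH = 8.6838

8.6838


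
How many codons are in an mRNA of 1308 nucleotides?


codons = nucleotides / 3
codons = 1308 / 3 = 436

436


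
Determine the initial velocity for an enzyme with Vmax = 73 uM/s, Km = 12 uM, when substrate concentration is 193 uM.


v = Vmax * [S] / (Km + [S])
v = 73 * 193 / (12 + 193)
v = 68.7268 uM/s

68.7268 uM/s


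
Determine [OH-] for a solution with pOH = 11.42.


[OH-] = 10^(-pOH)
[OH-] = 10^(-11.42)
[OH-] = 3.802e-12 M

3.802e-12 M


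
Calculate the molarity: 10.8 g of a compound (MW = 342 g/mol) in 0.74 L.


C = (mass / MW) / volume
C = (10.8 / 342) / 0.74
C = 0.0427 M

0.0427 M


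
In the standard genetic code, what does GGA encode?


Standard genetic code lookup.
Codon GGA -> Gly

Gly


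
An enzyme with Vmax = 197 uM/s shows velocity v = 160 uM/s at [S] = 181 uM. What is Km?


Km = [S] * (Vmax - v) / v
Km = 181 * (197 - 160) / 160
Km = 41.8563 uM

41.8563 uM


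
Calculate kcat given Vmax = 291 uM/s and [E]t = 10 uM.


kcat = Vmax / [E]t
kcat = 291 / 10
kcat = 29.1 s^-1

29.1 s^-1


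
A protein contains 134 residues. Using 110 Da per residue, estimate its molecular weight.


MW = n_residues * 110 Da
MW = 134 * 110
MW = 14740 Da

14740 Da


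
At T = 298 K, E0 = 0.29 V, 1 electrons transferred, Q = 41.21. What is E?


E = E0 - (RT/nF) * ln(Q)
E = 0.29 - (8.314 * 298 / (1 * 96485)) * ln(41.21)
E = 0.1945 V

0.1945 V


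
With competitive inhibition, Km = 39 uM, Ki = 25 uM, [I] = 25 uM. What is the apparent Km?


Km_app = Km * (1 + [I]/Ki)
Km_app = 39 * (1 + 25/25)
Km_app = 78.0 uM

78.0 uM


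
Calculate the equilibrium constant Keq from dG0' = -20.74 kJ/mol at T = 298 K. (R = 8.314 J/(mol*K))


Keq = exp(-dG0 * 1000 / (R * T))
Keq = exp(-(-20.74) * 1000 / (8.314 * 298))
Keq = 4320.3807

4320.3807


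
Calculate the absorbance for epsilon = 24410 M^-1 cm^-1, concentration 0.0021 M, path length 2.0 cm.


A = epsilon * c * l
A = 24410 * 0.0021 * 2.0
A = 102.522

102.522


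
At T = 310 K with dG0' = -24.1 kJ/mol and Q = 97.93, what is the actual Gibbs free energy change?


dG = dG0' + RT * ln(Q) / 1000
dG = -24.1 + 8.314 * 310 * ln(97.93) / 1000
dG = -12.2848 kJ/mol

-12.2848 kJ/mol


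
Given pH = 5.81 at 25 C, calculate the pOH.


pOH = 14 - pH
pOH = 14 - 5.81
pOH = 8.19

8.19


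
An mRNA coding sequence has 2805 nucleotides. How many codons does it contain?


codons = nucleotides / 3
codons = 2805 / 3 = 935

935


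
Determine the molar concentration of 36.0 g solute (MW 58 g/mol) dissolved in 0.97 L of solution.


C = (mass / MW) / volume
C = (36.0 / 58) / 0.97
C = 0.6399 M

0.6399 M


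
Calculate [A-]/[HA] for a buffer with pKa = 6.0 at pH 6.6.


[A-]/[HA] = 10^(pH - pKa)
= 10^(6.6 - 6.0)
= 3.9811

3.9811


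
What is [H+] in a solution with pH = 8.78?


[H+] = 10^(-pH)
[H+] = 10^(-8.78)
[H+] = 1.660e-09 M

1.660e-09 M


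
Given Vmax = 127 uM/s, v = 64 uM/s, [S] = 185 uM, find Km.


Km = [S] * (Vmax - v) / v
Km = 185 * (127 - 64) / 64
Km = 182.1094 uM

182.1094 uM


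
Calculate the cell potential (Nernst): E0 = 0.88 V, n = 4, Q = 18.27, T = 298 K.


E = E0 - (RT/nF) * ln(Q)
E = 0.88 - (8.314 * 298 / (4 * 96485)) * ln(18.27)
E = 0.8613 V

0.8613 V


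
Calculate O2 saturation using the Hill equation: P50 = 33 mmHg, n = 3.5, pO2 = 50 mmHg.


Y = pO2^n / (P50^n + pO2^n)
Y = 50^3.5 / (33^3.5 + 50^3.5)
Y = 81.07%

81.07%


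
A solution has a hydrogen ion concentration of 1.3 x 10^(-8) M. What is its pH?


pH = -log10([H+])
pH = -log10(1.3 x 10^(-8))
pH = 7.8861

7.8861


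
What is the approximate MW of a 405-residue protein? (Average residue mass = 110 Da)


MW = n_residues * 110 Da
MW = 405 * 110
MW = 44550 Da

44550 Da


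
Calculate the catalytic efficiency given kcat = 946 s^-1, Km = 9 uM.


Catalytic efficiency = kcat / Km
= 946 / 9
= 105.1111 uM^-1*s^-1

105.1111 uM^-1*s^-1


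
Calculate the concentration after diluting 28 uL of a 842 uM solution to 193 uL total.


C2 = C1 * V1 / V2
C2 = 842 * 28 / 193
C2 = 122.1554 uM

122.1554 uM


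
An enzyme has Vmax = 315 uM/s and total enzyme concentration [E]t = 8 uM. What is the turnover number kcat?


kcat = Vmax / [E]t
kcat = 315 / 8
kcat = 39.375 s^-1

39.375 s^-1


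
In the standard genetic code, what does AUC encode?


Standard genetic code lookup.
Codon AUC -> Ile

Ile


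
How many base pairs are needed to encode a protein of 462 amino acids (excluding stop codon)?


Each amino acid = 1 codon = 3 bp
bp = 462 * 3 = 1386 bp

1386 bp


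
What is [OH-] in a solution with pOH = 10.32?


[OH-] = 10^(-pOH)
[OH-] = 10^(-10.32)
[OH-] = 4.786e-11 M

4.786e-11 M


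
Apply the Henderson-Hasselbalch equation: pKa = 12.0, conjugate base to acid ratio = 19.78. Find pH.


pH = pKa + log10([A-]/[HA])
pH = 12.0 + log10(19.78)
pH = 13.2962

13.2962


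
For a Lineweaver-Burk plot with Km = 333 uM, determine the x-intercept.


x-intercept = -1/Km
= -1/333
= -0.003 1/uM

-0.003 1/uM


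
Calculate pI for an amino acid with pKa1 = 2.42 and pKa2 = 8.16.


pI = (pKa1 + pKa2) / 2
pI = (2.42 + 8.16) / 2
pI = 5.29

5.29


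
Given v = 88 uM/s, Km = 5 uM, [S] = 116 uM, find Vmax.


Vmax = v * (Km + [S]) / [S]
Vmax = 88 * (5 + 116) / 116
Vmax = 91.7931 uM/s

91.7931 uM/s


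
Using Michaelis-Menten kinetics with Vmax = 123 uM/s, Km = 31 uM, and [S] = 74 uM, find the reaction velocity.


v = Vmax * [S] / (Km + [S])
v = 123 * 74 / (31 + 74)
v = 86.6857 uM/s

86.6857 uM/s


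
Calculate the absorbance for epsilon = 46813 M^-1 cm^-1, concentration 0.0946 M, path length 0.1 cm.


A = epsilon * c * l
A = 46813 * 0.0946 * 0.1
A = 442.851

442.851


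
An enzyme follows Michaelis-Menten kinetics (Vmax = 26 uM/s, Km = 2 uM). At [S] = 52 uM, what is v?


v = Vmax * [S] / (Km + [S])
v = 26 * 52 / (2 + 52)
v = 25.037 uM/s

25.037 uM/s


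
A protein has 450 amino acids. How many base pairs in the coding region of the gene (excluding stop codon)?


Each amino acid = 1 codon = 3 bp
bp = 450 * 3 = 1350 bp

1350 bp


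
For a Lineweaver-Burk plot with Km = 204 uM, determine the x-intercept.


x-intercept = -1/Km
= -1/204
= -0.0049 1/uM

-0.0049 1/uM


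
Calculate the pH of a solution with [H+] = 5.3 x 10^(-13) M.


pH = -log10([H+])
pH = -log10(5.3 x 10^(-13))
pH = 12.2757

12.2757


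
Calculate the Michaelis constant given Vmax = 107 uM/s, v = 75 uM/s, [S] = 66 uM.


Km = [S] * (Vmax - v) / v
Km = 66 * (107 - 75) / 75
Km = 28.16 uM

28.16 uM


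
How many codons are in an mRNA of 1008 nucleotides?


codons = nucleotides / 3
codons = 1008 / 3 = 336

336


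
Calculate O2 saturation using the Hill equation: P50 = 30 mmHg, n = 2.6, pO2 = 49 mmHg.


Y = pO2^n / (P50^n + pO2^n)
Y = 49^2.6 / (30^2.6 + 49^2.6)
Y = 78.17%

78.17%


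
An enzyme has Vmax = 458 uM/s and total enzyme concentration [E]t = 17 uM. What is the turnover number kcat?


kcat = Vmax / [E]t
kcat = 458 / 17
kcat = 26.9412 s^-1

26.9412 s^-1


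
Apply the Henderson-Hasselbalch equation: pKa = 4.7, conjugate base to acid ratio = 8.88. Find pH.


pH = pKa + log10([A-]/[HA])
pH = 4.7 + log10(8.88)
pH = 5.6484

5.6484


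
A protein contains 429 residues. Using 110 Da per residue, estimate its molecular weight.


MW = n_residues * 110 Da
MW = 429 * 110
MW = 47190 Da

47190 Da


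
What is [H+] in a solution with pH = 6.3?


[H+] = 10^(-pH)
[H+] = 10^(-6.3)
[H+] = 5.012e-07 M

5.012e-07 M


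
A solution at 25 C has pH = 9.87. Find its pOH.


pOH = 14 - pH
pOH = 14 - 9.87
pOH = 4.13

4.13


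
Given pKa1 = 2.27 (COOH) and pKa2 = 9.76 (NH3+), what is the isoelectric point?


pI = (pKa1 + pKa2) / 2
pI = (2.27 + 9.76) / 2
pI = 6.015

6.015


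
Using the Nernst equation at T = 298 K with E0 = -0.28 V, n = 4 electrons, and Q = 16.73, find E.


E = E0 - (RT/nF) * ln(Q)
E = -0.28 - (8.314 * 298 / (4 * 96485)) * ln(16.73)
E = -0.2981 V

-0.2981 V


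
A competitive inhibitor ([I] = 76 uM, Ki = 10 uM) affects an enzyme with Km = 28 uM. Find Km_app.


Km_app = Km * (1 + [I]/Ki)
Km_app = 28 * (1 + 76/10)
Km_app = 240.8 uM

240.8 uM


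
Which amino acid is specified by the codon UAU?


Standard genetic code lookup.
Codon UAU -> Tyr

Tyr


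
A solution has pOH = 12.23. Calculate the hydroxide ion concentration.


[OH-] = 10^(-pOH)
[OH-] = 10^(-12.23)
[OH-] = 5.888e-13 M

5.888e-13 M


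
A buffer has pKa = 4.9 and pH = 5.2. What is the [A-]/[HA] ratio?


[A-]/[HA] = 10^(pH - pKa)
= 10^(5.2 - 4.9)
= 1.9953

1.9953


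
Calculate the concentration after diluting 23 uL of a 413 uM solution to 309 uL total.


C2 = C1 * V1 / V2
C2 = 413 * 23 / 309
C2 = 30.7411 uM

30.7411 uM


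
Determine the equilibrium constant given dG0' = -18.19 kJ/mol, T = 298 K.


Keq = exp(-dG0 * 1000 / (R * T))
Keq = exp(-(-18.19) * 1000 / (8.314 * 298))
Keq = 1543.5888

1543.5888


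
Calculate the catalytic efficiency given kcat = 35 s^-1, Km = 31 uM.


Catalytic efficiency = kcat / Km
= 35 / 31
= 1.129 uM^-1*s^-1

1.129 uM^-1*s^-1


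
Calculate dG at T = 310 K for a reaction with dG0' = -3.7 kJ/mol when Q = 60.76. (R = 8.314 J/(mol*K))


dG = dG0' + RT * ln(Q) / 1000
dG = -3.7 + 8.314 * 310 * ln(60.76) / 1000
dG = 6.885 kJ/mol

6.885 kJ/mol


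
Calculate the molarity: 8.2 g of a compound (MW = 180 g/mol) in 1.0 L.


C = (mass / MW) / volume
C = (8.2 / 180) / 1.0
C = 0.0456 M

0.0456 M


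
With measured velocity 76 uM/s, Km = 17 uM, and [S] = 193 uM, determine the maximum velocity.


Vmax = v * (Km + [S]) / [S]
Vmax = 76 * (17 + 193) / 193
Vmax = 82.6943 uM/s

82.6943 uM/s


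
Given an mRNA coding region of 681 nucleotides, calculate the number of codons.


codons = nucleotides / 3
codons = 681 / 3 = 227

227


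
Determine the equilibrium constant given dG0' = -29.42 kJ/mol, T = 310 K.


Keq = exp(-dG0 * 1000 / (R * T))
Keq = exp(-(-29.42) * 1000 / (8.314 * 310))
Keq = 90659.825

90659.825


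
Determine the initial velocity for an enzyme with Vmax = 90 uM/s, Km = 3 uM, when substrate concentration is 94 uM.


v = Vmax * [S] / (Km + [S])
v = 90 * 94 / (3 + 94)
v = 87.2165 uM/s

87.2165 uM/s


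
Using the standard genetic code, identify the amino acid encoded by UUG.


Standard genetic code lookup.
Codon UUG -> Leu

Leu


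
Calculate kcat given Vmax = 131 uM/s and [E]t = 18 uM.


kcat = Vmax / [E]t
kcat = 131 / 18
kcat = 7.2778 s^-1

7.2778 s^-1


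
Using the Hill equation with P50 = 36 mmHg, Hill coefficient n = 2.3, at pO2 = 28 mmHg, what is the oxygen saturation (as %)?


Y = pO2^n / (P50^n + pO2^n)
Y = 28^2.3 / (36^2.3 + 28^2.3)
Y = 35.94%

35.94%


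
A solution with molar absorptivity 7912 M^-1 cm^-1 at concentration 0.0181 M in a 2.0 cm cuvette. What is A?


A = epsilon * c * l
A = 7912 * 0.0181 * 2.0
A = 286.4144

286.4144


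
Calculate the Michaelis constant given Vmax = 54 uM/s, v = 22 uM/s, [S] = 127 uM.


Km = [S] * (Vmax - v) / v
Km = 127 * (54 - 22) / 22
Km = 184.7273 uM

184.7273 uM


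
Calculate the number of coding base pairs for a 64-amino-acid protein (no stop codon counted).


Each amino acid = 1 codon = 3 bp
bp = 64 * 3 = 192 bp

192 bp


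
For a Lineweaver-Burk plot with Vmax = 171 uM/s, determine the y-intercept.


y-intercept = 1/Vmax
= 1/171
= 0.0058 s/uM

0.0058 s/uM


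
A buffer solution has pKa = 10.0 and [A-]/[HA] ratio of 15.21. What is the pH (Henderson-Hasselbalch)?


pH = pKa + log10([A-]/[HA])
pH = 10.0 + log10(15.21)
pH = 11.1821

11.1821


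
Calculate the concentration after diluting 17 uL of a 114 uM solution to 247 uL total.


C2 = C1 * V1 / V2
C2 = 114 * 17 / 247
C2 = 7.8462 uM

7.8462 uM


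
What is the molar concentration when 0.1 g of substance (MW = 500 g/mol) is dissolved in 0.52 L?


C = (mass / MW) / volume
C = (0.1 / 500) / 0.52
C = 3.846e-04 M

3.846e-04 M


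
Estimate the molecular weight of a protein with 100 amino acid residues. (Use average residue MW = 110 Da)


MW = n_residues * 110 Da
MW = 100 * 110
MW = 11000 Da

11000 Da


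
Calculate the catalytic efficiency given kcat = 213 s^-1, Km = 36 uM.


Catalytic efficiency = kcat / Km
= 213 / 36
= 5.9167 uM^-1*s^-1

5.9167 uM^-1*s^-1
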